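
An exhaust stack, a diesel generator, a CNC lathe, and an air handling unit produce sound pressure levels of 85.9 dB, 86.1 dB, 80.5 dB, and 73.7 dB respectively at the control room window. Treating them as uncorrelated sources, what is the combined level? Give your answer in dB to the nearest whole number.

90 dB

Incoherent sources combine by intensity addition: L_total = 10·log₁₀(Σ 10^(L_i/10)).
Σ 10^(L/10) = 10^(85.9/10) + 10^(86.1/10) + 10^(80.5/10) + 10^(73.7/10) = 9.321e+08.
L_total = 10·log₁₀(9.321e+08) = 89.69 dB.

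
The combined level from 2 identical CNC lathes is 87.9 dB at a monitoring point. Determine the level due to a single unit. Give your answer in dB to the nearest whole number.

2 equal contributions raise the level by 10·log₁₀ 2 = 3.010 dB, so each unit alone gives 87.9 − 3.010.

85 dB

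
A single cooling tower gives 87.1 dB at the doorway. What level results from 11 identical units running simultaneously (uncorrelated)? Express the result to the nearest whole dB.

98 dB

With 11 equal, uncorrelated contributions the intensity is 11× that of one unit, giving a rise of 10·log₁₀ 11.
L_total = 87.1 + 10·log₁₀(11) = 87.1 + 10.414 = 97.51 dB.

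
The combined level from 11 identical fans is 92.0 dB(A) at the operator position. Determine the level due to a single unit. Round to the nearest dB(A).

11 equal contributions raise the level by 10·log₁₀ 11 = 10.414 dB, so each unit alone gives 92.0 − 10.414.

82 dB(A)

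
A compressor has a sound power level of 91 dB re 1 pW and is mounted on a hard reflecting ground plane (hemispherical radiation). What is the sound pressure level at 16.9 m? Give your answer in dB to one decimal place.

58.5 dB

Free-field hemispherical radiation: L_p = L_w − 10·log₁₀(2π·r²), r = 16.9 m.
2π·r² = 1795 m², 10·log₁₀ of that is 32.540 dB.
L_p = 91 − 32.540 = 58.46 dB.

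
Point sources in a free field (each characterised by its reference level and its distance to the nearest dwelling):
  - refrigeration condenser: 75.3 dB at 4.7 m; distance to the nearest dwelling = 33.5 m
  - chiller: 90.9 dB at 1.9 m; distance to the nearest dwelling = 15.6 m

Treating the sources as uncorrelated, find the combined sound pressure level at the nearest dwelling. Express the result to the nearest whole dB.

73 dB

Propagate each source to the receiver with L = L_ref − 20·log₁₀(r/r_ref), then add intensities.
refrigeration condenser: 75.3 − 20·log₁₀(33.5/4.7) = 75.3 − 17.06 = 58.24 dB.
chiller: 90.9 − 20·log₁₀(15.6/1.9) = 90.9 − 18.29 = 72.61 dB.
Σ 10^(L/10) = 1.892e+07 → L_total = 10·log₁₀(1.892e+07) = 72.77 dB.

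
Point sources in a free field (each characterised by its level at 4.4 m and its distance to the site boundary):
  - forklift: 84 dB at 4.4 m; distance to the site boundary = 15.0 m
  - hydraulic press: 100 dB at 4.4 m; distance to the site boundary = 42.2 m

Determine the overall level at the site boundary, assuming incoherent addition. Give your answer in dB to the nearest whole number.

Apply inverse-square spreading to bring every level to the receiver, then sum 10^(L/10).
forklift: 84 − 20·log₁₀(15.0/4.4) = 84 − 10.65 = 73.35 dB.
hydraulic press: 100 − 20·log₁₀(42.2/4.4) = 100 − 19.64 = 80.36 dB.
Σ 10^(L/10) = 1.303e+08 → L_total = 10·log₁₀(1.303e+08) = 81.15 dB.

81 dB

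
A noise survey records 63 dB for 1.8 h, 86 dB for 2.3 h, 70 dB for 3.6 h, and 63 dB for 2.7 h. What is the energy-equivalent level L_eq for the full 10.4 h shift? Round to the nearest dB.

80 dB

Weight each interval's intensity by its duration and average over T = 10.4 h:
Σ tᵢ·10^(Lᵢ/10) = 1.8·10^(63/10) + 2.3·10^(86/10) + 3.6·10^(70/10) + 2.7·10^(63/10) = 9.606e+08.
L_eq = 10·log₁₀(9.606e+08/10.4) = 79.66 dB.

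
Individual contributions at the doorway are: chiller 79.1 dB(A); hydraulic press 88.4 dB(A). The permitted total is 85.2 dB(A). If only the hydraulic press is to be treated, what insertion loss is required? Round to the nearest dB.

4 dB

Fixed contribution from the other source: Σ 10^(L/10) = 10^(79.1/10) = 8.128e+07 (79.10 dB(A)).
To meet 85.2 dB(A) overall, the treated hydraulic press may contribute at most 10^(85.2/10) − 8.128e+07 = 2.498e+08, i.e. 83.98 dB(A).
So the hydraulic press must be reduced from 88.4 to 83.98 dB(A): IL = 4.42 dB.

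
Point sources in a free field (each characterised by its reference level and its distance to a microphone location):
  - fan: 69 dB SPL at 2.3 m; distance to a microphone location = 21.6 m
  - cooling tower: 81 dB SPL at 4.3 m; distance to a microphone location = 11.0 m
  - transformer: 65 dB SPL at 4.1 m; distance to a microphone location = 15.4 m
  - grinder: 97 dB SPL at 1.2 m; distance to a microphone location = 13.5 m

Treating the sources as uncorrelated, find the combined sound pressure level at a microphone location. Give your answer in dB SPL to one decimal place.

77.7 dB SPL

Apply inverse-square spreading to bring every level to the receiver, then sum 10^(L/10).
fan: 69 − 20·log₁₀(21.6/2.3) = 69 − 19.45 = 49.55 dB SPL.
cooling tower: 81 − 20·log₁₀(11.0/4.3) = 81 − 8.16 = 72.84 dB SPL.
transformer: 65 − 20·log₁₀(15.4/4.1) = 65 − 11.49 = 53.51 dB SPL.
grinder: 97 − 20·log₁₀(13.5/1.2) = 97 − 21.02 = 75.98 dB SPL.
Σ 10^(L/10) = 5.915e+07 → L_total = 10·log₁₀(5.915e+07) = 77.72 dB SPL.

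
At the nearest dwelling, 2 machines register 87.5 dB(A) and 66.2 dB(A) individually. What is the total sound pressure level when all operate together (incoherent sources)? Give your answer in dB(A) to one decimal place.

For uncorrelated sources the intensities add, so convert each level to linear form, sum, and take 10·log₁₀ of the total.
Σ 10^(L/10) = 10^(87.5/10) + 10^(66.2/10) = 5.665e+08.
L_total = 10·log₁₀(5.665e+08) = 87.53 dB(A).

87.5 dB(A)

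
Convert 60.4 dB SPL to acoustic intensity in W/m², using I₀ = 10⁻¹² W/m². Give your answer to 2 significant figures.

L = 10·log₁₀(I/I₀) ⇒ I = I₀·10^(L/10) = 10⁻¹² × 10^6.04.

1.1e-06 W/m²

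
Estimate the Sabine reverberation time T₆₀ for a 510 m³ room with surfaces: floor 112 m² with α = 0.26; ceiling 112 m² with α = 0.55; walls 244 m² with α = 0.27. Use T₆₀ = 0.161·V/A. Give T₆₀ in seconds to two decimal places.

A = Σ Sᵢαᵢ = 112·0.26 + 112·0.55 + 244·0.27 = 156.60 m².
T₆₀ = 0.161·V/A = 0.161·510/156.60 = 0.524 s.

0.52 s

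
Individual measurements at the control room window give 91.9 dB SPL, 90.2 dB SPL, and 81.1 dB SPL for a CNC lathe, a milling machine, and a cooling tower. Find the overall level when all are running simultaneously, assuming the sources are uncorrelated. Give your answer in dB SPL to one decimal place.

Incoherent sources combine by intensity addition: L_total = 10·log₁₀(Σ 10^(L_i/10)).
Σ 10^(L/10) = 10^(91.9/10) + 10^(90.2/10) + 10^(81.1/10) = 2.725e+09.
L_total = 10·log₁₀(2.725e+09) = 94.35 dB SPL.

94.4 dB SPL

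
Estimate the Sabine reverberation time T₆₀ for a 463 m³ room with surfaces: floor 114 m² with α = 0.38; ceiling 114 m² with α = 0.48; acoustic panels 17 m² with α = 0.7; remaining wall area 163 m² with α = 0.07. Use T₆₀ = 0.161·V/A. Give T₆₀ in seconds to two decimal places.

A = Σ Sᵢαᵢ = 114·0.38 + 114·0.48 + 17·0.7 + 163·0.07 = 121.35 m².
T₆₀ = 0.161·V/A = 0.161·463/121.35 = 0.614 s.

0.61 s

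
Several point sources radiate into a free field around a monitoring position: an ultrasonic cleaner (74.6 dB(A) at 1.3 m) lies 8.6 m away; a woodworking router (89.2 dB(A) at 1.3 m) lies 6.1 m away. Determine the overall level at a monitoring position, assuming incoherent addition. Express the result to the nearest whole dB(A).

76 dB(A)

First find each source's level at the receiver (point-source: −20·log₁₀(r/r_ref)), then combine on an intensity basis.
ultrasonic cleaner: 74.6 − 20·log₁₀(8.6/1.3) = 74.6 − 16.41 = 58.19 dB(A).
woodworking router: 89.2 − 20·log₁₀(6.1/1.3) = 89.2 − 13.43 = 75.77 dB(A).
Σ 10^(L/10) = 3.844e+07 → L_total = 10·log₁₀(3.844e+07) = 75.85 dB(A).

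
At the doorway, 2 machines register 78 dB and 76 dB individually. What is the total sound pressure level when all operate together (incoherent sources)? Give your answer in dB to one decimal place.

For uncorrelated sources the intensities add, so convert each level to linear form, sum, and take 10·log₁₀ of the total.
Σ 10^(L/10) = 10^(78/10) + 10^(76/10) = 1.029e+08.
L_total = 10·log₁₀(1.029e+08) = 80.12 dB.

80.1 dB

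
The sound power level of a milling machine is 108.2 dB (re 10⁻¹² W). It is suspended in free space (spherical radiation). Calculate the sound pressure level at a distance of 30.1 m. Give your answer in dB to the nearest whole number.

Free-field spherical radiation: L_p = L_w − 10·log₁₀(4π·r²), r = 30.1 m.
4π·r² = 1.139e+04 m², 10·log₁₀ of that is 40.563 dB.
L_p = 108.2 − 40.563 = 67.64 dB.

68 dB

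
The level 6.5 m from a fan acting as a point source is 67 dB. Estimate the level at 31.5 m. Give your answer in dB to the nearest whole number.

53 dB

Spherical spreading from a point source gives a 20·log₁₀(r₂/r₁) drop.
L₂ = 67 − 20·log₁₀(31.5/6.5) = 67 − 13.708 = 53.29 dB.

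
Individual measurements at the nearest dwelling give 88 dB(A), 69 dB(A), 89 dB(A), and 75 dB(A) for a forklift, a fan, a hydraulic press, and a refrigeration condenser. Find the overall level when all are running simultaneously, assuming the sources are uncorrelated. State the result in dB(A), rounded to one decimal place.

For uncorrelated sources the intensities add, so convert each level to linear form, sum, and take 10·log₁₀ of the total.
Σ 10^(L/10) = 10^(88/10) + 10^(69/10) + 10^(89/10) + 10^(75/10) = 1.465e+09.
L_total = 10·log₁₀(1.465e+09) = 91.66 dB(A).

91.7 dB(A)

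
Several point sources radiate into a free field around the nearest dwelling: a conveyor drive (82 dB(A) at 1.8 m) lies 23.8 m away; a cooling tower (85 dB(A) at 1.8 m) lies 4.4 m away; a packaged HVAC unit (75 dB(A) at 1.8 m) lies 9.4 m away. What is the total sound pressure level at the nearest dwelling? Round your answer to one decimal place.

Propagate each source to the receiver with L = L_ref − 20·log₁₀(r/r_ref), then add intensities.
conveyor drive: 82 − 20·log₁₀(23.8/1.8) = 82 − 22.43 = 59.57 dB(A).
cooling tower: 85 − 20·log₁₀(4.4/1.8) = 85 − 7.76 = 77.24 dB(A).
packaged HVAC unit: 75 − 20·log₁₀(9.4/1.8) = 75 − 14.36 = 60.64 dB(A).
Σ 10^(L/10) = 5.499e+07 → L_total = 10·log₁₀(5.499e+07) = 77.40 dB(A).

77.4 dB(A)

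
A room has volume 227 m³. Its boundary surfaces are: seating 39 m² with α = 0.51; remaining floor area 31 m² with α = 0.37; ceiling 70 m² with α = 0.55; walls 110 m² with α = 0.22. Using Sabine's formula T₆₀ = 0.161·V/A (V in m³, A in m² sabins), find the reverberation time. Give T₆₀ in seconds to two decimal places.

Total absorption A = 39·0.51 + 31·0.37 + 70·0.55 + 110·0.22 = 94.06 m² sabins.
T₆₀ = 0.161 × 227 / 94.06 = 0.389 s.

0.39 s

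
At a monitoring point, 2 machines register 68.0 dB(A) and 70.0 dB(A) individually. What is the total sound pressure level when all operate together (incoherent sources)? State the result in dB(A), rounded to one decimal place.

72.1 dB(A)

Incoherent sources combine by intensity addition: L_total = 10·log₁₀(Σ 10^(L_i/10)).
Σ 10^(L/10) = 10^(68.0/10) + 10^(70.0/10) = 1.631e+07.
L_total = 10·log₁₀(1.631e+07) = 72.12 dB(A).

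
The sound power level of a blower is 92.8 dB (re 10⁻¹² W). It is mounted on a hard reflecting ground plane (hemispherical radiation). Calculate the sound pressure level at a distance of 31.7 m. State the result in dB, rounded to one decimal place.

54.8 dB

Free-field hemispherical radiation: L_p = L_w − 10·log₁₀(2π·r²), r = 31.7 m.
2π·r² = 6314 m², 10·log₁₀ of that is 38.003 dB.
L_p = 92.8 − 38.003 = 54.80 dB.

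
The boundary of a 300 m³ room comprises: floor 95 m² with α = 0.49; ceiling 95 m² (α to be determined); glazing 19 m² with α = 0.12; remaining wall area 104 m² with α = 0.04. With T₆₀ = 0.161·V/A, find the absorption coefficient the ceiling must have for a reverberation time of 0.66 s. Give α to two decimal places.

From T₆₀ = 0.161·V/A, the target T₆₀ = 0.66 s needs A = 0.161·300/0.66 = 73.18 m².
Absorption from the other surfaces = 95·0.49 + 19·0.12 + 104·0.04 = 52.99 m², so the ceiling must supply 20.19 m² over 95 m².
α = 20.19/95 = 0.213.

0.21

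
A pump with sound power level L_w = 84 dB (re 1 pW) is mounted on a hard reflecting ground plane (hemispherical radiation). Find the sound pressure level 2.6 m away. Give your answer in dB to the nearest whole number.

68 dB

Free-field hemispherical radiation: L_p = L_w − 10·log₁₀(2π·r²), r = 2.6 m.
2π·r² = 42.47 m², 10·log₁₀ of that is 16.281 dB.
L_p = 84 − 16.281 = 67.72 dB.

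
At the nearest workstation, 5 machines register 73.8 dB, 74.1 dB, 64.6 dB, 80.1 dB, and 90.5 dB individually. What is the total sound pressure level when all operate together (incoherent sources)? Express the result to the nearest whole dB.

Incoherent sources combine by intensity addition: L_total = 10·log₁₀(Σ 10^(L_i/10)).
Σ 10^(L/10) = 10^(73.8/10) + 10^(74.1/10) + 10^(64.6/10) + 10^(80.1/10) + 10^(90.5/10) = 1.277e+09.
L_total = 10·log₁₀(1.277e+09) = 91.06 dB.

91 dB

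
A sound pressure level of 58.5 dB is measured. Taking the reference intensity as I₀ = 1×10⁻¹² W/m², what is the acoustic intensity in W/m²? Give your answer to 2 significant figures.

I = I₀·10^(L/10) = 10⁻¹² × 10^(58.5/10) = 10^(-6.150).

7.1e-07 W/m²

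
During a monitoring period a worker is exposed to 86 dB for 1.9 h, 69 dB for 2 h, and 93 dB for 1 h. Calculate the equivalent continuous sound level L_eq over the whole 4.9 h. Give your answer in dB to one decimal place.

87.5 dB

The energy average is taken in the linear domain: L_eq = 10·log₁₀[(Σ tᵢ·10^(Lᵢ/10))/T], T = 4.9 h.
Σ tᵢ·10^(Lᵢ/10) = 1.9·10^(86/10) + 2·10^(69/10) + 1·10^(93/10) = 2.768e+09.
L_eq = 10·log₁₀(2.768e+09/4.9) = 87.52 dB.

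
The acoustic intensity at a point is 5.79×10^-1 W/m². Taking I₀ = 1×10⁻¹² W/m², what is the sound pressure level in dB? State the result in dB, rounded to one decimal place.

L = 10·log₁₀(I/I₀) = 10·log₁₀(5.79×10^-1/10⁻¹²) = 10·log₁₀(5.79×10^11).
L = 10·(0.7627 + 11) = 117.63 dB.

117.6 dB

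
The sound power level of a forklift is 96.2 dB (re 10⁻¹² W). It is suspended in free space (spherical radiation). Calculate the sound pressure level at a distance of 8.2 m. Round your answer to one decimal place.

Free-field spherical radiation: L_p = L_w − 10·log₁₀(4π·r²), r = 8.2 m.
4π·r² = 845 m², 10·log₁₀ of that is 29.268 dB.
L_p = 96.2 − 29.268 = 66.93 dB.

66.9 dB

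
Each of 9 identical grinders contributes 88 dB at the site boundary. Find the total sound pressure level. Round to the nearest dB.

98 dB

N identical incoherent sources raise the level by 10·log₁₀ N.
L_total = 88 + 10·log₁₀(9) = 88 + 9.542 = 97.54 dB.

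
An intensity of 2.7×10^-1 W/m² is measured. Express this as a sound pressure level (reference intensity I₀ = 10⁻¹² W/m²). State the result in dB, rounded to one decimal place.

114.3 dB

L = 10·log₁₀(I/I₀) = 10·log₁₀(2.7×10^-1/10⁻¹²) = 10·log₁₀(2.7×10^11).
L = 10·(0.4314 + 11) = 114.31 dB.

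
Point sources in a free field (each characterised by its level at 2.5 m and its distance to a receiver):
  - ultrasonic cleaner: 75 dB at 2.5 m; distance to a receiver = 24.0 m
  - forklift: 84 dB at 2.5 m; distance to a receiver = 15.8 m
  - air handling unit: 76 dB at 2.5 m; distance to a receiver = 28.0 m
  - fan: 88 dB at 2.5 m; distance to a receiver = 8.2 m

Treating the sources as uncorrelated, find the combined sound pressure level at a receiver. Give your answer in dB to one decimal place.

First find each source's level at the receiver (point-source: −20·log₁₀(r/r_ref)), then combine on an intensity basis.
ultrasonic cleaner: 75 − 20·log₁₀(24.0/2.5) = 75 − 19.65 = 55.35 dB.
forklift: 84 − 20·log₁₀(15.8/2.5) = 84 − 16.01 = 67.99 dB.
air handling unit: 76 − 20·log₁₀(28.0/2.5) = 76 − 20.98 = 55.02 dB.
fan: 88 − 20·log₁₀(8.2/2.5) = 88 − 10.32 = 77.68 dB.
Σ 10^(L/10) = 6.560e+07 → L_total = 10·log₁₀(6.560e+07) = 78.17 dB.

78.2 dB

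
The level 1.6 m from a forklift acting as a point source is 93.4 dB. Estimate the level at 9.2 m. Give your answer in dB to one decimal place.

78.2 dB

Point-source attenuation: ΔL = 20·log₁₀(r₂/r₁) = 20·log₁₀(9.2/1.6) = 15.193 dB.
L₂ = 93.4 − 20·log₁₀(9.2/1.6) = 93.4 − 15.193 = 78.21 dB.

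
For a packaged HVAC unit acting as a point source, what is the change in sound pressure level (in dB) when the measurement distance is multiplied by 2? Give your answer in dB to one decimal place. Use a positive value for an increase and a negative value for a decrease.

-6.0 dB

With spherical spreading the level changes by −20·log₁₀(r₂/r₁).
ΔL = −20·log₁₀(2) = -6.02 dB.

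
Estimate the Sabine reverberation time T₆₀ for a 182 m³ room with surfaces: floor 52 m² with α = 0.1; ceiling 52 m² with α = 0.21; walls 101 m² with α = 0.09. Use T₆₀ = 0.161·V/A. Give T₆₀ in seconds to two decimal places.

1.16 s

Total absorption A = 52·0.1 + 52·0.21 + 101·0.09 = 25.21 m² sabins.
T₆₀ = 0.161 × 182 / 25.21 = 1.162 s.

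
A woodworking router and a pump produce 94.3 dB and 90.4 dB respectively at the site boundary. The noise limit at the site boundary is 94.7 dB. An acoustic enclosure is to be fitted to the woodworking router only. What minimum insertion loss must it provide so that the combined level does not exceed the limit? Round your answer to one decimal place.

1.6 dB

Everything except the woodworking router sums to 10^(90.4/10) = 1.096e+09 in linear terms, 90.40 dB.
To meet 94.7 dB overall, the treated woodworking router may contribute at most 10^(94.7/10) − 1.096e+09 = 1.855e+09, i.e. 92.68 dB.
So the woodworking router must be reduced from 94.3 to 92.68 dB: IL = 1.62 dB.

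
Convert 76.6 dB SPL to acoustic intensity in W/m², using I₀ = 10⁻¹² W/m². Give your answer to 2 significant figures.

I/I₀ = 10^(76.6/10) = 4.571e+07, so I = 4.571e+07 × 10⁻¹² W/m².

4.6e-05 W/m²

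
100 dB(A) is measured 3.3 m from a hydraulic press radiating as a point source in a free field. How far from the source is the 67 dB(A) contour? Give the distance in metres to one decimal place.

147.4 m

The 33.0 dB drop corresponds to a distance ratio of 10^(33.0/20) for a point source.
r₂ = 3.3·10^((100−67)/20) = 3.3·10^(33.0/20) = 147.41 m.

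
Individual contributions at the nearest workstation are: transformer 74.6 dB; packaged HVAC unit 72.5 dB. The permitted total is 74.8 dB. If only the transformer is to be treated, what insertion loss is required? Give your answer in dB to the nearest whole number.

4 dB

Everything except the transformer sums to 10^(72.5/10) = 1.778e+07 in linear terms, 72.50 dB.
The limit corresponds to 10^(74.8/10) = 3.020e+07; subtracting the fixed part leaves 1.242e+07 for the transformer, i.e. 70.94 dB.
So the transformer must be reduced from 74.6 to 70.94 dB: IL = 3.66 dB.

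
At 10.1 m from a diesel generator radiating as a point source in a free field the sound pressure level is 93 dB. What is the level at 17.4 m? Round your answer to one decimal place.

88.3 dB

For a point source, L₂ = L₁ − 20·log₁₀(r₂/r₁).
L₂ = 93 − 20·log₁₀(17.4/10.1) = 93 − 4.725 = 88.28 dB.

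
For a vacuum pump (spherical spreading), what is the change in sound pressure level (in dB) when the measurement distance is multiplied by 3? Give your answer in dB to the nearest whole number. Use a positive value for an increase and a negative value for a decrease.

-10 dB

A point source loses 6 dB per doubling of distance; generally ΔL = −20·log₁₀(r₂/r₁).
ΔL = −20·log₁₀(3) = -9.54 dB.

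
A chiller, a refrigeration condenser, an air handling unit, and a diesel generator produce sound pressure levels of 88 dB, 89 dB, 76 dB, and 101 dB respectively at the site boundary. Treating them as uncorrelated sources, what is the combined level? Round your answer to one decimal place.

101.5 dB

For uncorrelated sources the intensities add, so convert each level to linear form, sum, and take 10·log₁₀ of the total.
Σ 10^(L/10) = 10^(88/10) + 10^(89/10) + 10^(76/10) + 10^(101/10) = 1.405e+10.
L_total = 10·log₁₀(1.405e+10) = 101.48 dB.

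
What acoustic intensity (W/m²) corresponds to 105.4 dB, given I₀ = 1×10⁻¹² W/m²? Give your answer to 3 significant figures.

I = I₀·10^(L/10) = 10⁻¹² × 10^(105.4/10) = 10^(-1.460).

0.0347 W/m²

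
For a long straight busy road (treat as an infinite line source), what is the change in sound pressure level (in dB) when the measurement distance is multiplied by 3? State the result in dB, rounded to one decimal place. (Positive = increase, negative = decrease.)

-4.8 dB

With cylindrical spreading the level changes by −10·log₁₀(r₂/r₁).
ΔL = −10·log₁₀(3) = -4.77 dB.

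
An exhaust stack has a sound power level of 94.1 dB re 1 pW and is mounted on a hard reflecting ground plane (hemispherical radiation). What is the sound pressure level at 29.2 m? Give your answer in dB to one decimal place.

The power spreads over a hemisphere of area 2π·r², so L_p = L_w − 10·log₁₀(2π·r²).
2π·r² = 5357 m², 10·log₁₀ of that is 37.289 dB.
L_p = 94.1 − 37.289 = 56.81 dB.

56.8 dB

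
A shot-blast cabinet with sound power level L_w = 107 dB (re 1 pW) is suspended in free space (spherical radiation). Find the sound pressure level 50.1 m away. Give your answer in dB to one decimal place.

L_p = L_w − 10·log₁₀(4π·r²) with r = 50.1 m.
4π·r² = 3.154e+04 m², 10·log₁₀ of that is 44.989 dB.
L_p = 107 − 44.989 = 62.01 dB.

62.0 dB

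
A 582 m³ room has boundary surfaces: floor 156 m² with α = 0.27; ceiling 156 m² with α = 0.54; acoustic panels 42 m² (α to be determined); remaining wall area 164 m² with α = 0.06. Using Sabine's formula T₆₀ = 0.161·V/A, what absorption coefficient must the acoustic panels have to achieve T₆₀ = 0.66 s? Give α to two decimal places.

A = 0.161·V/T₆₀ = 0.161·582/0.66 = 141.97 m² sabins.
Absorption from the other surfaces = 156·0.27 + 156·0.54 + 164·0.06 = 136.20 m², so the acoustic panels must supply 5.77 m² over 42 m².
α = 5.77/42 = 0.137.

0.14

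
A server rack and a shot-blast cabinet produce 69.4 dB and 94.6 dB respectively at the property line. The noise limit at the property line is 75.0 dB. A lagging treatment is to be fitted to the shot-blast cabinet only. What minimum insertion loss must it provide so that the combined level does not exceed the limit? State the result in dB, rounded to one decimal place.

Everything except the shot-blast cabinet sums to 10^(69.4/10) = 8.710e+06 in linear terms, 69.40 dB.
The limit corresponds to 10^(75.0/10) = 3.162e+07; subtracting the fixed part leaves 2.291e+07 for the shot-blast cabinet, i.e. 73.60 dB.
Required insertion loss = 94.6 − 73.60 = 21.00 dB.

21.0 dB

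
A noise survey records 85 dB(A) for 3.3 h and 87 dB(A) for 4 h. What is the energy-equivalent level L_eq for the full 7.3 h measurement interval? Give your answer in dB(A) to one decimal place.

86.2 dB(A)

Weight each interval's intensity by its duration and average over T = 7.3 h:
Σ tᵢ·10^(Lᵢ/10) = 3.3·10^(85/10) + 4·10^(87/10) = 3.048e+09.
L_eq = 10·log₁₀(3.048e+09/7.3) = 86.21 dB(A).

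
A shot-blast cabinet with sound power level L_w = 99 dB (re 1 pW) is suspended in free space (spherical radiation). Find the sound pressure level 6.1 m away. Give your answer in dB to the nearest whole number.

The power spreads over a sphere of area 4π·r², so L_p = L_w − 10·log₁₀(4π·r²).
4π·r² = 467.6 m², 10·log₁₀ of that is 26.699 dB.
L_p = 99 − 26.699 = 72.30 dB.

72 dB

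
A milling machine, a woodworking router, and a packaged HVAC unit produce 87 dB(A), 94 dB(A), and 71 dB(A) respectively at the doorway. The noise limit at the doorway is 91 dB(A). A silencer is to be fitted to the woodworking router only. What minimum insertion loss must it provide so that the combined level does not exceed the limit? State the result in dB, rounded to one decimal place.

Everything except the woodworking router sums to 10^(87/10) + 10^(71/10) = 5.138e+08 in linear terms, 87.11 dB(A).
To meet 91 dB(A) overall, the treated woodworking router may contribute at most 10^(91/10) − 5.138e+08 = 7.451e+08, i.e. 88.72 dB(A).
So the woodworking router must be reduced from 94 to 88.72 dB(A): IL = 5.28 dB.

5.3 dB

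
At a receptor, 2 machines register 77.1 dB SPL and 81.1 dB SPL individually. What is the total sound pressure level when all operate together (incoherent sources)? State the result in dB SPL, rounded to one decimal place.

For uncorrelated sources the intensities add, so convert each level to linear form, sum, and take 10·log₁₀ of the total.
Σ 10^(L/10) = 10^(77.1/10) + 10^(81.1/10) = 1.801e+08.
L_total = 10·log₁₀(1.801e+08) = 82.56 dB SPL.

82.6 dB SPL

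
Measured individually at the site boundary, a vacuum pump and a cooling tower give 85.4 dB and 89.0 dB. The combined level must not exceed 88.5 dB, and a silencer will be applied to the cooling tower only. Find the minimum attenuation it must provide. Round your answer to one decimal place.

3.4 dB

The untreated sources together contribute 10^(85.4/10) = 3.467e+08, i.e. 85.40 dB.
To meet 88.5 dB overall, the treated cooling tower may contribute at most 10^(88.5/10) − 3.467e+08 = 3.612e+08, i.e. 85.58 dB.
So the cooling tower must be reduced from 89.0 to 85.58 dB: IL = 3.42 dB.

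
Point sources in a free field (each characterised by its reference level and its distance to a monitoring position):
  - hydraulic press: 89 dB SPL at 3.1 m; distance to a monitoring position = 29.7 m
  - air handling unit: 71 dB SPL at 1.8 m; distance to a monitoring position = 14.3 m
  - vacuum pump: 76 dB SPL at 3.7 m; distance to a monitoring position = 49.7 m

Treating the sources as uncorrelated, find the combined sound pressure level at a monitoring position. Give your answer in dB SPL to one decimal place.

Apply inverse-square spreading to bring every level to the receiver, then sum 10^(L/10).
hydraulic press: 89 − 20·log₁₀(29.7/3.1) = 89 − 19.63 = 69.37 dB SPL.
air handling unit: 71 − 20·log₁₀(14.3/1.8) = 71 − 18.00 = 53.00 dB SPL.
vacuum pump: 76 − 20·log₁₀(49.7/3.7) = 76 − 22.56 = 53.44 dB SPL.
Σ 10^(L/10) = 9.074e+06 → L_total = 10·log₁₀(9.074e+06) = 69.58 dB SPL.

69.6 dB SPL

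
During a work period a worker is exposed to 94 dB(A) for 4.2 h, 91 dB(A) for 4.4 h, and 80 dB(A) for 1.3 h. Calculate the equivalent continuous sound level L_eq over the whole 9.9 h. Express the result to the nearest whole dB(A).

92 dB(A)

The energy average is taken in the linear domain: L_eq = 10·log₁₀[(Σ tᵢ·10^(Lᵢ/10))/T], T = 9.9 h.
Σ tᵢ·10^(Lᵢ/10) = 4.2·10^(94/10) + 4.4·10^(91/10) + 1.3·10^(80/10) = 1.622e+10.
L_eq = 10·log₁₀(1.622e+10/9.9) = 92.14 dB(A).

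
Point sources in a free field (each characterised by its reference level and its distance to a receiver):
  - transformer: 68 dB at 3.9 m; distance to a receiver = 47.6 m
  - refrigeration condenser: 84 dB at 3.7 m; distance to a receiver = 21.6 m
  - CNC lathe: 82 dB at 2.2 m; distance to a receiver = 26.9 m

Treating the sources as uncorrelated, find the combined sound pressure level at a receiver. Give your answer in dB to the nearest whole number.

Propagate each source to the receiver with L = L_ref − 20·log₁₀(r/r_ref), then add intensities.
transformer: 68 − 20·log₁₀(47.6/3.9) = 68 − 21.73 = 46.27 dB.
refrigeration condenser: 84 − 20·log₁₀(21.6/3.7) = 84 − 15.33 = 68.67 dB.
CNC lathe: 82 − 20·log₁₀(26.9/2.2) = 82 − 21.75 = 60.25 dB.
Σ 10^(L/10) = 8.473e+06 → L_total = 10·log₁₀(8.473e+06) = 69.28 dB.

69 dB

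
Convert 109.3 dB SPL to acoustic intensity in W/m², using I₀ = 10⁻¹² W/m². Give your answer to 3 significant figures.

I = I₀·10^(L/10) = 10⁻¹² × 10^(109.3/10) = 10^(-1.070).

0.0851 W/m²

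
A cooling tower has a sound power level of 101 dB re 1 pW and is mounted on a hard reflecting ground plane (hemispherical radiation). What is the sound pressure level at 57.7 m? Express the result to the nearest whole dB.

58 dB

Free-field hemispherical radiation: L_p = L_w − 10·log₁₀(2π·r²), r = 57.7 m.
2π·r² = 2.092e+04 m², 10·log₁₀ of that is 43.205 dB.
L_p = 101 − 43.205 = 57.79 dB.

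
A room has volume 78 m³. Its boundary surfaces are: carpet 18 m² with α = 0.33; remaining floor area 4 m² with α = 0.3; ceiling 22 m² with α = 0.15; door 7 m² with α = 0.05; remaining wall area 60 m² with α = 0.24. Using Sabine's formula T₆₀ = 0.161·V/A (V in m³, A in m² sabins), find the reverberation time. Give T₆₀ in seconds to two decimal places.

Summing Sᵢαᵢ: 18·0.33 + 4·0.3 + 22·0.15 + 7·0.05 + 60·0.24 = 25.19 m².
T₆₀ = 0.161 × 78 / 25.19 = 0.499 s.

0.50 s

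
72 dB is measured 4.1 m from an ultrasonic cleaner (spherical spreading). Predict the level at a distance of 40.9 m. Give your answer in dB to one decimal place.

Spherical spreading from a point source gives a 20·log₁₀(r₂/r₁) drop.
L₂ = 72 − 20·log₁₀(40.9/4.1) = 72 − 19.979 = 52.02 dB.

52.0 dB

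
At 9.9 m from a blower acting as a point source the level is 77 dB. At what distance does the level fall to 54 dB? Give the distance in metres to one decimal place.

For a point source L₁ − L₂ = 20·log₁₀(r₂/r₁), so r₂ = r₁·10^((L₁−L₂)/20).
r₂ = 9.9·10^((77−54)/20) = 9.9·10^(23.0/20) = 139.84 m.

139.8 m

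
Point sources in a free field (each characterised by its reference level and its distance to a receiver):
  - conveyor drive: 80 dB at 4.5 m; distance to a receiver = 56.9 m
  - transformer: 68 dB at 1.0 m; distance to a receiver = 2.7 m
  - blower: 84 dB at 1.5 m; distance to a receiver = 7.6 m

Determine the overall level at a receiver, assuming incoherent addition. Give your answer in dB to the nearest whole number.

Apply inverse-square spreading to bring every level to the receiver, then sum 10^(L/10).
conveyor drive: 80 − 20·log₁₀(56.9/4.5) = 80 − 22.04 = 57.96 dB.
transformer: 68 − 20·log₁₀(2.7/1.0) = 68 − 8.63 = 59.37 dB.
blower: 84 − 20·log₁₀(7.6/1.5) = 84 − 14.09 = 69.91 dB.
Σ 10^(L/10) = 1.128e+07 → L_total = 10·log₁₀(1.128e+07) = 70.52 dB.

71 dB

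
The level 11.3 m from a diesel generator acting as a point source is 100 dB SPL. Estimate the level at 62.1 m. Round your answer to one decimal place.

85.2 dB SPL

Spherical spreading from a point source gives a 20·log₁₀(r₂/r₁) drop.
L₂ = 100 − 20·log₁₀(62.1/11.3) = 100 − 14.800 = 85.20 dB SPL.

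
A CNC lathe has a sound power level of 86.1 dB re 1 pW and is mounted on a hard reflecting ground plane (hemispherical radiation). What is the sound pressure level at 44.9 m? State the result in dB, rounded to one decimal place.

45.1 dB

L_p = L_w − 10·log₁₀(2π·r²) with r = 44.9 m.
2π·r² = 1.267e+04 m², 10·log₁₀ of that is 41.027 dB.
L_p = 86.1 − 41.027 = 45.07 dB.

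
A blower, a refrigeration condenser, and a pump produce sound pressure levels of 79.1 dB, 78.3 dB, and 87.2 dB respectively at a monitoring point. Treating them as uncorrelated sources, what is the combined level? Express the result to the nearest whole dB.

88 dB

Incoherent sources combine by intensity addition: L_total = 10·log₁₀(Σ 10^(L_i/10)).
Σ 10^(L/10) = 10^(79.1/10) + 10^(78.3/10) + 10^(87.2/10) = 6.737e+08.
L_total = 10·log₁₀(6.737e+08) = 88.28 dB.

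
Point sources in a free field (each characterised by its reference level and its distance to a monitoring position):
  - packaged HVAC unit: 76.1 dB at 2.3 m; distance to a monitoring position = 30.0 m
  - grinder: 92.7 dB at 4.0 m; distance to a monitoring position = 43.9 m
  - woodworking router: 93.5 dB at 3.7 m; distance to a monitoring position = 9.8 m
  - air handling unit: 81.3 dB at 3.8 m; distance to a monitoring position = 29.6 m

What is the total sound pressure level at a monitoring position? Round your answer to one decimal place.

85.3 dB

Apply inverse-square spreading to bring every level to the receiver, then sum 10^(L/10).
packaged HVAC unit: 76.1 − 20·log₁₀(30.0/2.3) = 76.1 − 22.31 = 53.79 dB.
grinder: 92.7 − 20·log₁₀(43.9/4.0) = 92.7 − 20.81 = 71.89 dB.
woodworking router: 93.5 − 20·log₁₀(9.8/3.7) = 93.5 − 8.46 = 85.04 dB.
air handling unit: 81.3 − 20·log₁₀(29.6/3.8) = 81.3 − 17.83 = 63.47 dB.
Σ 10^(L/10) = 3.370e+08 → L_total = 10·log₁₀(3.370e+08) = 85.28 dB.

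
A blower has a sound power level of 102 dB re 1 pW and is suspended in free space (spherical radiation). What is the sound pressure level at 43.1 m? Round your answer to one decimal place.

58.3 dB

Free-field spherical radiation: L_p = L_w − 10·log₁₀(4π·r²), r = 43.1 m.
4π·r² = 2.334e+04 m², 10·log₁₀ of that is 43.682 dB.
L_p = 102 − 43.682 = 58.32 dB.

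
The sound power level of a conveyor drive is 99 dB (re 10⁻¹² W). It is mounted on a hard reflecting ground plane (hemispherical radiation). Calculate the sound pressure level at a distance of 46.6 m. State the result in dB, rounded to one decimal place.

Free-field hemispherical radiation: L_p = L_w − 10·log₁₀(2π·r²), r = 46.6 m.
2π·r² = 1.364e+04 m², 10·log₁₀ of that is 41.350 dB.
L_p = 99 − 41.350 = 57.65 dB.

57.7 dB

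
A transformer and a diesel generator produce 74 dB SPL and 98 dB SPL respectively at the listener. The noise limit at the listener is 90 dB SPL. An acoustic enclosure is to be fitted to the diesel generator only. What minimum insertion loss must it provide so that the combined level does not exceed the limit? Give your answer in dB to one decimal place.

8.1 dB

Fixed contribution from the other source: Σ 10^(L/10) = 10^(74/10) = 2.512e+07 (74.00 dB SPL).
To meet 90 dB SPL overall, the treated diesel generator may contribute at most 10^(90/10) − 2.512e+07 = 9.749e+08, i.e. 89.89 dB SPL.
Required insertion loss = 98 − 89.89 = 8.11 dB.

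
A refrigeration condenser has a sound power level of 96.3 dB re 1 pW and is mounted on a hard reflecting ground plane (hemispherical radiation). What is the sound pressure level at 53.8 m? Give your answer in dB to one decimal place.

The power spreads over a hemisphere of area 2π·r², so L_p = L_w − 10·log₁₀(2π·r²).
2π·r² = 1.819e+04 m², 10·log₁₀ of that is 42.597 dB.
L_p = 96.3 − 42.597 = 53.70 dB.

53.7 dB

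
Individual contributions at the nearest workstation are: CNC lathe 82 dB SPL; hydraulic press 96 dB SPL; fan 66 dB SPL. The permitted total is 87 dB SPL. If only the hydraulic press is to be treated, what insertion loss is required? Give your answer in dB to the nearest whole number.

The untreated sources together contribute 10^(82/10) + 10^(66/10) = 1.625e+08, i.e. 82.11 dB SPL.
To meet 87 dB SPL overall, the treated hydraulic press may contribute at most 10^(87/10) − 1.625e+08 = 3.387e+08, i.e. 85.30 dB SPL.
So the hydraulic press must be reduced from 96 to 85.30 dB SPL: IL = 10.70 dB.

11 dB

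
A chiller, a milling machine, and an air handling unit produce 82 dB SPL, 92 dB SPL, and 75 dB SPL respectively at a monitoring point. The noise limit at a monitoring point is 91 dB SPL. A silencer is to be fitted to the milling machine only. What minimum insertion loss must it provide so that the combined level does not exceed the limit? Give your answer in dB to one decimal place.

Fixed contribution from the other sources: Σ 10^(L/10) = 10^(82/10) + 10^(75/10) = 1.901e+08 (82.79 dB SPL).
To meet 91 dB SPL overall, the treated milling machine may contribute at most 10^(91/10) − 1.901e+08 = 1.069e+09, i.e. 90.29 dB SPL.
Required insertion loss = 92 − 90.29 = 1.71 dB.

1.7 dB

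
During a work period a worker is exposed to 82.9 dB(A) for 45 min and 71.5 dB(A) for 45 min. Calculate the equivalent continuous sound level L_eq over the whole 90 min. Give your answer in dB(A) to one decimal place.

Weight each interval's intensity by its duration and average over T = 90 min:
Σ tᵢ·10^(Lᵢ/10) = 45·10^(82.9/10) + 45·10^(71.5/10) = 9.410e+09.
L_eq = 10·log₁₀(9.410e+09/90) = 80.19 dB(A).

80.2 dB(A)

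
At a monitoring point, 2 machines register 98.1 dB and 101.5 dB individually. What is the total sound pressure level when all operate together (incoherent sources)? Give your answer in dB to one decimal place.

Incoherent sources combine by intensity addition: L_total = 10·log₁₀(Σ 10^(L_i/10)).
Σ 10^(L/10) = 10^(98.1/10) + 10^(101.5/10) = 2.058e+10.
L_total = 10·log₁₀(2.058e+10) = 103.13 dB.

103.1 dB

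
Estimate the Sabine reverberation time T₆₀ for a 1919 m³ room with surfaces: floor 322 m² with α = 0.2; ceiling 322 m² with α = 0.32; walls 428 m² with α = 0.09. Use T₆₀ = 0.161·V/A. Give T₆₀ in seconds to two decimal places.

Total absorption A = 322·0.2 + 322·0.32 + 428·0.09 = 205.96 m² sabins.
T₆₀ = 0.161·V/A = 0.161·1919/205.96 = 1.500 s.

1.50 s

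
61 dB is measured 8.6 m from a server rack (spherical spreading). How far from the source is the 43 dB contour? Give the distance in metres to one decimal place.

For a point source L₁ − L₂ = 20·log₁₀(r₂/r₁), so r₂ = r₁·10^((L₁−L₂)/20).
r₂ = 8.6·10^((61−43)/20) = 8.6·10^(18.0/20) = 68.31 m.

68.3 m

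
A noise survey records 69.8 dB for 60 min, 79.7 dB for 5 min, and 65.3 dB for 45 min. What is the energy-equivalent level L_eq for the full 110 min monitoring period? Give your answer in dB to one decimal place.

70.3 dB

Weight each interval's intensity by its duration and average over T = 110 min:
Σ tᵢ·10^(Lᵢ/10) = 60·10^(69.8/10) + 5·10^(79.7/10) + 45·10^(65.3/10) = 1.192e+09.
L_eq = 10·log₁₀(1.192e+09/110) = 70.35 dB.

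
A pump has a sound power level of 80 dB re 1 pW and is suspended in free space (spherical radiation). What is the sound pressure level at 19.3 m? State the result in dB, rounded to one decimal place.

L_p = L_w − 10·log₁₀(4π·r²) with r = 19.3 m.
4π·r² = 4681 m², 10·log₁₀ of that is 36.703 dB.
L_p = 80 − 36.703 = 43.30 dB.

43.3 dB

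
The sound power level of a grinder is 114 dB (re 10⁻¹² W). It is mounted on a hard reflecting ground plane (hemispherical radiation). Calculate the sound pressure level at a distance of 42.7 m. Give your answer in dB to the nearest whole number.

The power spreads over a hemisphere of area 2π·r², so L_p = L_w − 10·log₁₀(2π·r²).
2π·r² = 1.146e+04 m², 10·log₁₀ of that is 40.590 dB.
L_p = 114 − 40.590 = 73.41 dB.

73 dB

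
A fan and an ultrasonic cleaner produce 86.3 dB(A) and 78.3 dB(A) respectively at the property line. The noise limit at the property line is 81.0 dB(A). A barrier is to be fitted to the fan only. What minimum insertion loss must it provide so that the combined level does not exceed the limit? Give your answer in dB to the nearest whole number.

Fixed contribution from the other source: Σ 10^(L/10) = 10^(78.3/10) = 6.761e+07 (78.30 dB(A)).
To meet 81.0 dB(A) overall, the treated fan may contribute at most 10^(81.0/10) − 6.761e+07 = 5.828e+07, i.e. 77.66 dB(A).
Required insertion loss = 86.3 − 77.66 = 8.64 dB.

9 dB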